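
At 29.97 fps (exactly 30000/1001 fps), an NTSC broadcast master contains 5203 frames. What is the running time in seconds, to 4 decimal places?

173.6068 seconds

Running time = 5203 × 1001/30000 = 5208203/30000 s ≈ 173.6068 s.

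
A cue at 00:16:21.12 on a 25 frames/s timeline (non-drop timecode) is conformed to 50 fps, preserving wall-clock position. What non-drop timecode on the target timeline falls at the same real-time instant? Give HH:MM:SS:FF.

00:16:21:24

Source frame index: (0×3600 + 16×60 + 21) × 25 + 12 = 24537.
Real time: 24537 / (25) = 24537/25 s.
Target frame: (24537/25) × (50) = 49074.
At 50 labels/s: frame 49074 → 00:16:21:24.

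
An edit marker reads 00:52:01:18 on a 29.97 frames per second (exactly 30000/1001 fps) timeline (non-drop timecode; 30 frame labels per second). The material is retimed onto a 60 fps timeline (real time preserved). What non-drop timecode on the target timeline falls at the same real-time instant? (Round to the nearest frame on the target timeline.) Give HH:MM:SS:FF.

Source frame index: (0×3600 + 52×60 + 1) × 30 + 18 = 93648.
Real time: 93648 / (30000/1001) = 1952951/625 s.
Target frame: (1952951/625) × (60) = 23435412/125 ≈ 187483.296 → 187483.
At 60 labels/s: frame 187483 → 00:52:04:43.

00:52:04:43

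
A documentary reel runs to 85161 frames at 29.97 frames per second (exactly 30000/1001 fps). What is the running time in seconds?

2841.5387 seconds

Running time = 85161 / (30000/1001) = 2841.5387 s.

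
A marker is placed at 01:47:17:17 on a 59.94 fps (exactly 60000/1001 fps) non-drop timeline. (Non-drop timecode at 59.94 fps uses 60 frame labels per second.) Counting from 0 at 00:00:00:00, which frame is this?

386237

Total seconds to the label: (1 × 3600 + 47 × 60 + 17) = 6437.
Frame index = 6437 × 60 + 17 = 386237.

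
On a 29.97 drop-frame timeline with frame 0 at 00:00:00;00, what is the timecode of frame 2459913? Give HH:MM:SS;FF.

Ten DF minutes hold 17982 frames, so frame 2459913 lies in block 136 (frames 2445552–2463533) with 14361 frames into that block.
The block's first minute is 1800 frames and the rest 1798 each; 14361 frames reaches minute 7, so 136 × 18 + 7 × 2 = 2462 labels have been skipped so far.
Adding those back, label number 2459913 + 2462 = 2462375 at 30 labels/s is 82079 s + 5 f = 22 h 47 min 59 s frame 5, i.e. 22:47:59;05.

22:47:59;05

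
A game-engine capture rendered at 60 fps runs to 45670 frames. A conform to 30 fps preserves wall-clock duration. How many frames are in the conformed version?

22835 frames

Target frames = source frames × (target rate / source rate) = 45670 × (30)/(60) = 45670 × 1/2 = 22835.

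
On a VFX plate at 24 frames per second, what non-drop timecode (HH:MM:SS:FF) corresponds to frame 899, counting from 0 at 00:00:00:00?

00:00:37:11

899 ÷ 24 = 37 full seconds, remainder 11 frames.
37 s = 0 h 0 min 37 s.
Timecode: 00:00:37:11.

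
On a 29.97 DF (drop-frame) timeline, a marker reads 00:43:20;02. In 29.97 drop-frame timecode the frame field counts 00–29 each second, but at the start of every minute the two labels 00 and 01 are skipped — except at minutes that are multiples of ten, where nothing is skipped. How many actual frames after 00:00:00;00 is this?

77924

Complete 10-minute blocks: 4, each 17982 frames → 71928.
Remaining 3 whole minutes in the current block: 1800 + 2 × 1798 = 5396 frames.
Within the current minute: 20 × 30 + 2 − 2 = 600 (labels ;00/;01 skipped at this minute). Total = 71928 + 5396 + 600 = 77924.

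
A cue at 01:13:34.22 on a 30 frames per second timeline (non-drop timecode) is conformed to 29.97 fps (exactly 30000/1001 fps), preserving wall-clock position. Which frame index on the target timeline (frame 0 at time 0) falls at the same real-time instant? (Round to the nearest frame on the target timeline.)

Source frame index: (1×3600 + 13×60 + 34) × 30 + 22 = 132442.
Real time: 132442 / (30) = 66221/15 s.
Target frame: (66221/15) × (30000/1001) = 132442000/1001 ≈ 132309.690 → 132310.

frame 132310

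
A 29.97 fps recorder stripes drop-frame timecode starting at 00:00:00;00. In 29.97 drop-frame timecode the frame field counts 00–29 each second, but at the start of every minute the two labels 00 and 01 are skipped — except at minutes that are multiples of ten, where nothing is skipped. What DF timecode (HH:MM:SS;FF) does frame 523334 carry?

04:51:01;28

Ten DF minutes hold 17982 frames, so frame 523334 lies in block 29 (frames 521478–539459) with 1856 frames into that block.
The block's first minute is 1800 frames and the rest 1798 each; 1856 frames reaches minute 1, so 29 × 18 + 1 × 2 = 524 labels have been skipped so far.
Adding those back, label number 523334 + 524 = 523858 at 30 labels/s is 17461 s + 28 f = 4 h 51 min 1 s frame 28, i.e. 04:51:01;28.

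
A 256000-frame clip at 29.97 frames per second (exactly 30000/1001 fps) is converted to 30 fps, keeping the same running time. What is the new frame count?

256256 frames

Target frames = source frames × (target rate / source rate) = 256000 × (30)/(30000/1001) = 256000 × 1001/1000 = 256256.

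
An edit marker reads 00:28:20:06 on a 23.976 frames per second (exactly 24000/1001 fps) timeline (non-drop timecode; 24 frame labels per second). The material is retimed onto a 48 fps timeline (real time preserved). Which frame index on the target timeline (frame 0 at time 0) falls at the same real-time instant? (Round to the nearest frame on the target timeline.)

Source frame index: (0×3600 + 28×60 + 20) × 24 + 6 = 40806.
Real time: 40806 / (24000/1001) = 6807801/4000 s.
Target frame: (6807801/4000) × (48) = 20423403/250 ≈ 81693.612 → 81694.

frame 81694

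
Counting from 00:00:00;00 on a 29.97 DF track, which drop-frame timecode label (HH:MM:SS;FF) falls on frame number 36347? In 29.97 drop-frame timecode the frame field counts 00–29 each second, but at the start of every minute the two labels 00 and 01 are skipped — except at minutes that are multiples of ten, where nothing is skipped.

00:20:12;23

Ten DF minutes hold 17982 frames, so frame 36347 lies in block 2 (frames 35964–53945) with 383 frames into that block.
The block's first minute is 1800 frames and the rest 1798 each; 383 frames reaches minute 0, so 2 × 18 + 0 × 2 = 36 labels have been skipped so far.
Adding those back, label number 36347 + 36 = 36383 at 30 labels/s is 1212 s + 23 f = 0 h 20 min 12 s frame 23, i.e. 00:20:12;23.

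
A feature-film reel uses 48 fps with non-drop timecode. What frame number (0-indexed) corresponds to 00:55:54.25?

Total seconds to the label: (0 × 3600 + 55 × 60 + 54) = 3354.
Frame index = 3354 × 48 + 25 = 161017.

161017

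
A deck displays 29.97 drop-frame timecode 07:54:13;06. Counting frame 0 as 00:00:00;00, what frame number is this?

As if non-drop at 30 labels/s: (7 × 3600 + 54 × 60 + 13) × 30 + 6 = 853596.
Minute boundaries passed: 474; those not divisible by 10: 474 − 47 = 427; dropped labels = 2 × 427 = 854.
Actual frame index = 853596 − 854 = 852742.

852742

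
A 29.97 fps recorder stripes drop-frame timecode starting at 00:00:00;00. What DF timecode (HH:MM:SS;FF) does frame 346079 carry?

Each 10-minute DF block holds 10 × 60 × 30 − 9 × 2 = 17982 frames. 346079 ÷ 17982 → 19 full blocks, remainder 4421.
Within the partial block the first minute is 1800 frames and each further minute 1798, so 2 further minute boundaries passed. Total skipped labels = 18 × 19 + 2 × 2 = 346.
Non-drop label index = 346079 + 346 = 346425; at 30 labels/s that is 03:12:27:15, i.e. DF 03:12:27;15.

03:12:27;15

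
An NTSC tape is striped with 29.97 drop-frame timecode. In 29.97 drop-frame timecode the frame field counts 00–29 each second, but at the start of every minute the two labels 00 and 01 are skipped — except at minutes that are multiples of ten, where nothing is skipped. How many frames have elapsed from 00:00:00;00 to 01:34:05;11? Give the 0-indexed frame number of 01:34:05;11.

As if non-drop at 30 labels/s: (1 × 3600 + 34 × 60 + 5) × 30 + 11 = 169361.
Minute boundaries passed: 94; those not divisible by 10: 94 − 9 = 85; dropped labels = 2 × 85 = 170.
Actual frame index = 169361 − 170 = 169191.

169191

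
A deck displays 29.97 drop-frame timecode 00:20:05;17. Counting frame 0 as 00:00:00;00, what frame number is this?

As if non-drop at 30 labels/s: (0 × 3600 + 20 × 60 + 5) × 30 + 17 = 36167.
Minute boundaries passed: 20; those not divisible by 10: 20 − 2 = 18; dropped labels = 2 × 18 = 36.
Actual frame index = 36167 − 36 = 36131.

36131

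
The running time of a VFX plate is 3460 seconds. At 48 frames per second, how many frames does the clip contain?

Frames = 3460 × 48 = 166080.

166080 frames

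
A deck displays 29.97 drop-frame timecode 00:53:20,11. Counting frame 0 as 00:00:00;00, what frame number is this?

Complete 10-minute blocks: 5, each 17982 frames → 89910.
Remaining 3 whole minutes in the current block: 1800 + 2 × 1798 = 5396 frames.
Within the current minute: 20 × 30 + 11 − 2 = 609 (labels ;00/;01 skipped at this minute). Total = 89910 + 5396 + 609 = 95915.

95915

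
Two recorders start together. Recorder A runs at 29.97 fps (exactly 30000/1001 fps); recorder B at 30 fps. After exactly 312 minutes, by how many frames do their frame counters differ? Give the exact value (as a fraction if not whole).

312 min = 18720 s.
A emits 30000/1001 × 18720 = 43200000/77 frames; B emits 30 × 18720 = 561600.
Difference = 43200/77 frames (≈ 561.0390); B is ahead of A.

43200/77 frames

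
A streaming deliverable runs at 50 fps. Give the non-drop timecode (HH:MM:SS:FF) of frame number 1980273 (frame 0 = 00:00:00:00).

11:00:05:23

1980273 ÷ 50 = 39605 full seconds, remainder 23 frames.
39605 s = 11 h 0 min 5 s.
Timecode: 11:00:05:23.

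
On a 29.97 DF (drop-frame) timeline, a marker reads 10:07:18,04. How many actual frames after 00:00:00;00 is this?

As if non-drop at 30 labels/s: (10 × 3600 + 7 × 60 + 18) × 30 + 4 = 1093144.
Minute boundaries passed: 607; those not divisible by 10: 607 − 60 = 547; dropped labels = 2 × 547 = 1094.
Actual frame index = 1093144 − 1094 = 1092050.

1092050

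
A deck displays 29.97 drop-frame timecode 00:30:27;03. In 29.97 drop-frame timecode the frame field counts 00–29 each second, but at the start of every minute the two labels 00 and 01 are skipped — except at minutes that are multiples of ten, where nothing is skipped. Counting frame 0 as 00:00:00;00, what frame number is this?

As if non-drop at 30 labels/s: (0 × 3600 + 30 × 60 + 27) × 30 + 3 = 54813.
Minute boundaries passed: 30; those not divisible by 10: 30 − 3 = 27; dropped labels = 2 × 27 = 54.
Actual frame index = 54813 − 54 = 54759.

54759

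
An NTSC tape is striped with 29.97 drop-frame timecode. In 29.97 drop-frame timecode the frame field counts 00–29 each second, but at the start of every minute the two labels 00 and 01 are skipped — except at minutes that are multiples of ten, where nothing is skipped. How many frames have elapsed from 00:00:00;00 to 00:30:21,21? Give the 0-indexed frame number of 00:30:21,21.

Complete 10-minute blocks: 3, each 17982 frames → 53946.
Remaining 0 whole minutes in the current block: 0 frames.
Within the current minute: 21 × 30 + 21 = 651. Total = 53946 + 0 + 651 = 54597.

54597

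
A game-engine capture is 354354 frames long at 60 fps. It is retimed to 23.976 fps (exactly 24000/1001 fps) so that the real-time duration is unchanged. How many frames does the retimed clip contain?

Target frames = source frames × (target rate / source rate) = 354354 × (24000/1001)/(60) = 354354 × 400/1001 = 141600.

141600 frames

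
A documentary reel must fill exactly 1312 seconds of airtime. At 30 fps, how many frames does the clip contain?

Frames = 1312 × 30 = 39360.

39360 frames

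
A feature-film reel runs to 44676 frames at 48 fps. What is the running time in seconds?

930.75 seconds

Running time = 44676 / (48) = 930.75 s.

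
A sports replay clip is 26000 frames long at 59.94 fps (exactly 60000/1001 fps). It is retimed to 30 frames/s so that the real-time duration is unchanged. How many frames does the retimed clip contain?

Target frames = source frames × (target rate / source rate) = 26000 × (30)/(60000/1001) = 26000 × 1001/2000 = 13013.

13013 frames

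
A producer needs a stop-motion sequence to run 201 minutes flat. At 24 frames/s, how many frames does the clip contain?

289440 frames

201 min = 12060 s.
Frames = 12060 × 24 = 289440.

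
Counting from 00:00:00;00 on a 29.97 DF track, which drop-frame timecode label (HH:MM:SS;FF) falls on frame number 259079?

02:24:04;19

Each 10-minute DF block holds 10 × 60 × 30 − 9 × 2 = 17982 frames. 259079 ÷ 17982 → 14 full blocks, remainder 7331.
Within the partial block the first minute is 1800 frames and each further minute 1798, so 4 further minute boundaries passed. Total skipped labels = 18 × 14 + 2 × 4 = 260.
Non-drop label index = 259079 + 260 = 259339; at 30 labels/s that is 02:24:04:19, i.e. DF 02:24:04;19.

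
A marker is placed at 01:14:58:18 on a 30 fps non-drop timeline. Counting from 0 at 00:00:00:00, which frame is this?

Total seconds to the label: (1 × 3600 + 14 × 60 + 58) = 4498.
Frame index = 4498 × 30 + 18 = 134958.

frame 134958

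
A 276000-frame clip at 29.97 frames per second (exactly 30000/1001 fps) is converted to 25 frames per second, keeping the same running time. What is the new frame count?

230230 frames

Target frames = source frames × (target rate / source rate) = 276000 × (25)/(30000/1001) = 276000 × 1001/1200 = 230230.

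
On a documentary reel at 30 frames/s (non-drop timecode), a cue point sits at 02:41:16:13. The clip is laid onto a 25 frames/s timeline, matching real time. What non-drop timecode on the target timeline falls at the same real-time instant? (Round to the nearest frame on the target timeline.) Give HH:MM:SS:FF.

Source frame index: (2×3600 + 41×60 + 16) × 30 + 13 = 290293.
Real time: 290293 / (30) = 290293/30 s.
Target frame: (290293/30) × (25) = 1451465/6 ≈ 241910.833 → 241911.
At 25 labels/s: frame 241911 → 02:41:16:11.

02:41:16:11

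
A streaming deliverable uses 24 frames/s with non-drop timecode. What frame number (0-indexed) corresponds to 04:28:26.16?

Total seconds to the label: (4 × 3600 + 28 × 60 + 26) = 16106.
Frame index = 16106 × 24 + 16 = 386560.

386560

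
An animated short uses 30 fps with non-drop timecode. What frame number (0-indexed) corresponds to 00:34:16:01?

61681

Total seconds to the label: (0 × 3600 + 34 × 60 + 16) = 2056.
Frame index = 2056 × 30 + 1 = 61681.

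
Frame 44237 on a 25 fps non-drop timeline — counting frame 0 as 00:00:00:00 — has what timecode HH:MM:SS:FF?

44237 ÷ 25 = 1769 full seconds, remainder 12 frames.
1769 s = 0 h 29 min 29 s.
Timecode: 00:29:29:12.

00:29:29:12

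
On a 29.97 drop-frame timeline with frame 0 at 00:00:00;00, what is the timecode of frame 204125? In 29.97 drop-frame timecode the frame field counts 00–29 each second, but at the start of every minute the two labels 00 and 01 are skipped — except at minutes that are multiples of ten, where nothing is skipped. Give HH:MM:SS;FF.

01:53:30;29

Each 10-minute DF block holds 10 × 60 × 30 − 9 × 2 = 17982 frames. 204125 ÷ 17982 → 11 full blocks, remainder 6323.
Within the partial block the first minute is 1800 frames and each further minute 1798, so 3 further minute boundaries passed. Total skipped labels = 18 × 11 + 2 × 3 = 204.
Non-drop label index = 204125 + 204 = 204329; at 30 labels/s that is 01:53:30:29, i.e. DF 01:53:30;29.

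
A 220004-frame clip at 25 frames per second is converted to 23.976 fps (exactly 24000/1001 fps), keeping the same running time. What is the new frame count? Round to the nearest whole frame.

210993 frames

Frames at target rate = 220004 × (24000/1001) / (25) = 211203840/1001 ≈ 210992.847.
Nearest whole frame: 210993.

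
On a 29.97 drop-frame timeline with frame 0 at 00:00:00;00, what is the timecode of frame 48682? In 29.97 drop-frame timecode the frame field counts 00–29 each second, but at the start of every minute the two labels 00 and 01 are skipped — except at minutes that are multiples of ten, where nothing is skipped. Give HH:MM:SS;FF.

Ten DF minutes hold 17982 frames, so frame 48682 lies in block 2 (frames 35964–53945) with 12718 frames into that block.
The block's first minute is 1800 frames and the rest 1798 each; 12718 frames reaches minute 7, so 2 × 18 + 7 × 2 = 50 labels have been skipped so far.
Adding those back, label number 48682 + 50 = 48732 at 30 labels/s is 1624 s + 12 f = 0 h 27 min 4 s frame 12, i.e. 00:27:04;12.

00:27:04;12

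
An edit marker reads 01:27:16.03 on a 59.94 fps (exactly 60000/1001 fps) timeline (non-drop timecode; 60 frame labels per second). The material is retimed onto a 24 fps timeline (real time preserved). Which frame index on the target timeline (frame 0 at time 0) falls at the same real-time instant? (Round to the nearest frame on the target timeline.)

frame 125791

Source frame index: (1×3600 + 27×60 + 16) × 60 + 3 = 314163.
Real time: 314163 / (60000/1001) = 104825721/20000 s.
Target frame: (104825721/20000) × (24) = 314477163/2500 ≈ 125790.865 → 125791.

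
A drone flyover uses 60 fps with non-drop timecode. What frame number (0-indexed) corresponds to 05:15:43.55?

Total seconds to the label: (5 × 3600 + 15 × 60 + 43) = 18943.
Frame index = 18943 × 60 + 55 = 1136635.

1136635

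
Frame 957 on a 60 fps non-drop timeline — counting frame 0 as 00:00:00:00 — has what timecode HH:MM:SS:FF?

957 ÷ 60 = 15 full seconds, remainder 57 frames.
15 s = 0 h 0 min 15 s.
Timecode: 00:00:15:57.

00:00:15:57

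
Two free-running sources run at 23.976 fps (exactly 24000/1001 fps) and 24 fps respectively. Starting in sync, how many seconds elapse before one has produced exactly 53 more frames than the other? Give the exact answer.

53053/24 seconds

The gap grows by |24 − 24000/1001| = 24/1001 frames per second.
Time for a 53-frame gap: 53 ÷ (24/1001) = 53053/24 s.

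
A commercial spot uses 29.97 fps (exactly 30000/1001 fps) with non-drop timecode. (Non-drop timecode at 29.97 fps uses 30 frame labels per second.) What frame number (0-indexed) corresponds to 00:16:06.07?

28987

Total seconds to the label: (0 × 3600 + 16 × 60 + 6) = 966.
Frame index = 966 × 30 + 7 = 28987.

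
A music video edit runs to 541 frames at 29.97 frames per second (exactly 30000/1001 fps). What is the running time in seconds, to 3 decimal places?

18.051 seconds

Running time = 541 × 1001/30000 = 541541/30000 s ≈ 18.051 s.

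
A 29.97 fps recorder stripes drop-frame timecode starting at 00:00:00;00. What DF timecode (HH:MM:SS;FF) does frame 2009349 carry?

18:37:25;11

Each 10-minute DF block holds 10 × 60 × 30 − 9 × 2 = 17982 frames. 2009349 ÷ 17982 → 111 full blocks, remainder 13347.
Within the partial block the first minute is 1800 frames and each further minute 1798, so 7 further minute boundaries passed. Total skipped labels = 18 × 111 + 2 × 7 = 2012.
Non-drop label index = 2009349 + 2012 = 2011361; at 30 labels/s that is 18:37:25:11, i.e. DF 18:37:25;11.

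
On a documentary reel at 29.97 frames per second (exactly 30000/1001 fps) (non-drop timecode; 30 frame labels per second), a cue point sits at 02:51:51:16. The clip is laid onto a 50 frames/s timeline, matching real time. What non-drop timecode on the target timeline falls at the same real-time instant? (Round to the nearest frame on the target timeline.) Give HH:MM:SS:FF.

Source frame index: (2×3600 + 51×60 + 51) × 30 + 16 = 309346.
Real time: 309346 / (30000/1001) = 154827673/15000 s.
Target frame: (154827673/15000) × (50) = 154827673/300 ≈ 516092.243 → 516092.
At 50 labels/s: frame 516092 → 02:52:01:42.

02:52:01:42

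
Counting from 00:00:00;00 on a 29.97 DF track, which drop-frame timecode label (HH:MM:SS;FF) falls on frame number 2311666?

21:25:32;20

Ten DF minutes hold 17982 frames, so frame 2311666 lies in block 128 (frames 2301696–2319677) with 9970 frames into that block.
The block's first minute is 1800 frames and the rest 1798 each; 9970 frames reaches minute 5, so 128 × 18 + 5 × 2 = 2314 labels have been skipped so far.
Adding those back, label number 2311666 + 2314 = 2313980 at 30 labels/s is 77132 s + 20 f = 21 h 25 min 32 s frame 20, i.e. 21:25:32;20.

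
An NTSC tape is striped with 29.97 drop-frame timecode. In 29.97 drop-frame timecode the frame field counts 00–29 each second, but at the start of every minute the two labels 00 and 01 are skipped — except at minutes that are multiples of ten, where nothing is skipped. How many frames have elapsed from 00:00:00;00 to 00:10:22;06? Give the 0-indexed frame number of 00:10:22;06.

As if non-drop at 30 labels/s: (0 × 3600 + 10 × 60 + 22) × 30 + 6 = 18666.
Minute boundaries passed: 10; those not divisible by 10: 10 − 1 = 9; dropped labels = 2 × 9 = 18.
Actual frame index = 18666 − 18 = 18648.

18648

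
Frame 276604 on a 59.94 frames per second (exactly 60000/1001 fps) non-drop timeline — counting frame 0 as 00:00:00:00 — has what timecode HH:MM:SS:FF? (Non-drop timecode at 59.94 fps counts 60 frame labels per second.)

01:16:50:04

276604 ÷ 60 = 4610 full seconds, remainder 4 frames.
4610 s = 1 h 16 min 50 s.
Timecode: 01:16:50:04.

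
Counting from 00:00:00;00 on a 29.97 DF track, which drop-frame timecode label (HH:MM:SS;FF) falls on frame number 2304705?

21:21:40;11

Each 10-minute DF block holds 10 × 60 × 30 − 9 × 2 = 17982 frames. 2304705 ÷ 17982 → 128 full blocks, remainder 3009.
Within the partial block the first minute is 1800 frames and each further minute 1798, so 1 further minute boundary passed. Total skipped labels = 18 × 128 + 2 × 1 = 2306.
Non-drop label index = 2304705 + 2306 = 2307011; at 30 labels/s that is 21:21:40:11, i.e. DF 21:21:40;11.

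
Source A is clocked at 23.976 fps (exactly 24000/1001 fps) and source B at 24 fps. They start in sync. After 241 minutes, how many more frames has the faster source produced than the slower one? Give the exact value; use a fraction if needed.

347040/1001 frames

241 min = 14460 s.
A emits 24000/1001 × 14460 = 347040000/1001 frames; B emits 24 × 14460 = 347040.
Difference = 347040/1001 frames (≈ 346.6933); B is ahead of A.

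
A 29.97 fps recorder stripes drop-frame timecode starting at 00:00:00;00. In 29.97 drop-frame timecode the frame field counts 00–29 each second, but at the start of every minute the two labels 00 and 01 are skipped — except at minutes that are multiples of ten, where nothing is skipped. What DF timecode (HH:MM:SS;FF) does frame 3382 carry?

00:01:52;24

Ten DF minutes hold 17982 frames, so frame 3382 lies in block 0 (frames 0–17981) with 3382 frames into that block.
The block's first minute is 1800 frames and the rest 1798 each; 3382 frames reaches minute 1, so 0 × 18 + 1 × 2 = 2 labels have been skipped so far.
Adding those back, label number 3382 + 2 = 3384 at 30 labels/s is 112 s + 24 f = 0 h 1 min 52 s frame 24, i.e. 00:01:52;24.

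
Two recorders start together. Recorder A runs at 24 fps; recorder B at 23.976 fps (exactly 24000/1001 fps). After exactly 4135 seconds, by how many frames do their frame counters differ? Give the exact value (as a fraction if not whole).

A emits 24 × 4135 = 99240 frames; B emits 24000/1001 × 4135 = 99240000/1001.
Difference = 99240/1001 frames (≈ 99.1409); B is behind A.

99240/1001 frames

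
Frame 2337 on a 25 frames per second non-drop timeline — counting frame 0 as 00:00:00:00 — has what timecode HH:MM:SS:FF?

2337 ÷ 25 = 93 full seconds, remainder 12 frames.
93 s = 0 h 1 min 33 s.
Timecode: 00:01:33:12.

00:01:33:12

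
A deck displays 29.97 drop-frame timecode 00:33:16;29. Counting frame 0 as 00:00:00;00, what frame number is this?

59849

As if non-drop at 30 labels/s: (0 × 3600 + 33 × 60 + 16) × 30 + 29 = 59909.
Minute boundaries passed: 33; those not divisible by 10: 33 − 3 = 30; dropped labels = 2 × 30 = 60.
Actual frame index = 59909 − 60 = 59849.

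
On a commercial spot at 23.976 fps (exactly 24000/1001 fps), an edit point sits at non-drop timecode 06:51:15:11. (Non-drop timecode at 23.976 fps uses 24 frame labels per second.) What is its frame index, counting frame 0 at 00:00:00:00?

Total seconds to the label: (6 × 3600 + 51 × 60 + 15) = 24675.
Frame index = 24675 × 24 + 11 = 592211.

592211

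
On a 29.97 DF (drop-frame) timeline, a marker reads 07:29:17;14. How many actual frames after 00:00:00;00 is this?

Complete 10-minute blocks: 44, each 17982 frames → 791208.
Remaining 9 whole minutes in the current block: 1800 + 8 × 1798 = 16184 frames.
Within the current minute: 17 × 30 + 14 − 2 = 522 (labels ;00/;01 skipped at this minute). Total = 791208 + 16184 + 522 = 807914.

807914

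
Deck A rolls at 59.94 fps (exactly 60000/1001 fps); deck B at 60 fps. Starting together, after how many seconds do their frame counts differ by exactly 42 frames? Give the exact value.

700.7 seconds

The gap grows by |60 − 60000/1001| = 60/1001 frames per second.
Time for a 42-frame gap: 42 ÷ (60/1001) = 700.7 s.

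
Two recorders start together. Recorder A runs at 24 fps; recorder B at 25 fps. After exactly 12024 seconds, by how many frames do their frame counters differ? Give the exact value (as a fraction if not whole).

12024 frames

A emits 24 × 12024 = 288576 frames; B emits 25 × 12024 = 300600.
Difference = 12024 frames; B is ahead of A.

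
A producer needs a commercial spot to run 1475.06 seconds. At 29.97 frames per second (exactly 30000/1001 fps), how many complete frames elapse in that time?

Frames = 1475.06 × 30000/1001 = 44251800/1001 ≈ 44207.5924.
Complete frames: 44207.

44207 frames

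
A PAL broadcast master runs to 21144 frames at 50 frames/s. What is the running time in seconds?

422.88 seconds

Running time = 21144 / (50) = 422.88 s.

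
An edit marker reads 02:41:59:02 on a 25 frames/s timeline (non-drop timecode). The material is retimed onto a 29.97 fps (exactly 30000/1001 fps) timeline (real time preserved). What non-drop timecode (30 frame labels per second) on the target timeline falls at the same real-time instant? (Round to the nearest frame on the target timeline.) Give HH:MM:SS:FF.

Source frame index: (2×3600 + 41×60 + 59) × 25 + 2 = 242977.
Real time: 242977 / (25) = 242977/25 s.
Target frame: (242977/25) × (30000/1001) = 41653200/143 ≈ 291281.119 → 291281.
At 30 labels/s: frame 291281 → 02:41:49:11.

02:41:49:11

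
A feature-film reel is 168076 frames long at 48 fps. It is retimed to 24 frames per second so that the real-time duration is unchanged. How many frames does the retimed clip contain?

84038 frames

Target frames = source frames × (target rate / source rate) = 168076 × (24)/(48) = 168076 × 1/2 = 84038.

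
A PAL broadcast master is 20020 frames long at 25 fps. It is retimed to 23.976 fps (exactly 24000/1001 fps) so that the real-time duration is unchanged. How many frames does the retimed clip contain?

19200 frames

Target frames = source frames × (target rate / source rate) = 20020 × (24000/1001)/(25) = 20020 × 960/1001 = 19200.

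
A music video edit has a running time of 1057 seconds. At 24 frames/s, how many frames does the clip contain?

25368 frames

Frames = 1057 × 24 = 25368.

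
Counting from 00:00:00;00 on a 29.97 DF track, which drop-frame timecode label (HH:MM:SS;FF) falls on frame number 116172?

01:04:36;08

Ten DF minutes hold 17982 frames, so frame 116172 lies in block 6 (frames 107892–125873) with 8280 frames into that block.
The block's first minute is 1800 frames and the rest 1798 each; 8280 frames reaches minute 4, so 6 × 18 + 4 × 2 = 116 labels have been skipped so far.
Adding those back, label number 116172 + 116 = 116288 at 30 labels/s is 3876 s + 8 f = 1 h 4 min 36 s frame 8, i.e. 01:04:36;08.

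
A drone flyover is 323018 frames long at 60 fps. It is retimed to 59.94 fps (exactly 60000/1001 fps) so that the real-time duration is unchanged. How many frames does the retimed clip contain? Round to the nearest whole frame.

322695 frames

Frames at target rate = 323018 × (60000/1001) / (60) = 323018000/1001 ≈ 322695.305.
Nearest whole frame: 322695.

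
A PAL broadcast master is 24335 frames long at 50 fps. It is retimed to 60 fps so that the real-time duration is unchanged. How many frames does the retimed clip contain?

29202 frames

Target frames = source frames × (target rate / source rate) = 24335 × (60)/(50) = 24335 × 6/5 = 29202.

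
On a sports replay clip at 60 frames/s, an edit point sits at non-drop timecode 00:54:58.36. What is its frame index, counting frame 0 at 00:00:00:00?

Total seconds to the label: (0 × 3600 + 54 × 60 + 58) = 3298.
Frame index = 3298 × 60 + 36 = 197916.

frame 197916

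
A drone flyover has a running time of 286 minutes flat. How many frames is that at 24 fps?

411840 frames

286 min = 17160 s.
Frames = 17160 × 24 = 411840.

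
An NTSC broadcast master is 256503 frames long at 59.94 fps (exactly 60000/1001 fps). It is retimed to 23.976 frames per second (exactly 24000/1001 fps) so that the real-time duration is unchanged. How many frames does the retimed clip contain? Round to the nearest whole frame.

102601 frames

Frames at target rate = 256503 × (24000/1001) / (60000/1001) = 513006/5 ≈ 102601.200.
Nearest whole frame: 102601.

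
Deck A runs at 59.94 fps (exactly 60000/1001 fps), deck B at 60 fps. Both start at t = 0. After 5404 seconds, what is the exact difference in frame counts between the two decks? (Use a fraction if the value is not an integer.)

A emits 60000/1001 × 5404 = 46320000/143 frames; B emits 60 × 5404 = 324240.
Difference = 46320/143 frames (≈ 323.9161); B is ahead of A.

46320/143 frames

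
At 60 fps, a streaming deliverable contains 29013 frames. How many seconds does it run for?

483.55 seconds

Running time = 29013 / (60) = 483.55 s.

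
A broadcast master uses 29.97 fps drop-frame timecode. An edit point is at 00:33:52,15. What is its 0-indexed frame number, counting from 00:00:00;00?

As if non-drop at 30 labels/s: (0 × 3600 + 33 × 60 + 52) × 30 + 15 = 60975.
Minute boundaries passed: 33; those not divisible by 10: 33 − 3 = 30; dropped labels = 2 × 30 = 60.
Actual frame index = 60975 − 60 = 60915.

60915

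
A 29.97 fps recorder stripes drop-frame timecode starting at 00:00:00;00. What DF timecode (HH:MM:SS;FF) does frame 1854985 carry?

Each 10-minute DF block holds 10 × 60 × 30 − 9 × 2 = 17982 frames. 1854985 ÷ 17982 → 103 full blocks, remainder 2839.
Within the partial block the first minute is 1800 frames and each further minute 1798, so 1 further minute boundary passed. Total skipped labels = 18 × 103 + 2 × 1 = 1856.
Non-drop label index = 1854985 + 1856 = 1856841; at 30 labels/s that is 17:11:34:21, i.e. DF 17:11:34;21.

17:11:34;21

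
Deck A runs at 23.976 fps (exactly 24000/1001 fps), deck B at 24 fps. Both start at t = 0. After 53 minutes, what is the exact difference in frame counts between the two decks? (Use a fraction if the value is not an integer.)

76320/1001 frames

53 min = 3180 s.
A emits 24000/1001 × 3180 = 76320000/1001 frames; B emits 24 × 3180 = 76320.
Difference = 76320/1001 frames (≈ 76.2438); B is ahead of A.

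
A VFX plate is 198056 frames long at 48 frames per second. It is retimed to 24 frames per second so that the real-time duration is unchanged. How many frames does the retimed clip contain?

Target frames = source frames × (target rate / source rate) = 198056 × (24)/(48) = 198056 × 1/2 = 99028.

99028 frames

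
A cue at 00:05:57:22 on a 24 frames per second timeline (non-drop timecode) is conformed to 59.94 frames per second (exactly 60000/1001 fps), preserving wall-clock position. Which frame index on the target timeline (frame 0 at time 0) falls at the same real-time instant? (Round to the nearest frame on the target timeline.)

Source frame index: (0×3600 + 5×60 + 57) × 24 + 22 = 8590.
Real time: 8590 / (24) = 4295/12 s.
Target frame: (4295/12) × (60000/1001) = 21475000/1001 ≈ 21453.546 → 21454.

frame 21454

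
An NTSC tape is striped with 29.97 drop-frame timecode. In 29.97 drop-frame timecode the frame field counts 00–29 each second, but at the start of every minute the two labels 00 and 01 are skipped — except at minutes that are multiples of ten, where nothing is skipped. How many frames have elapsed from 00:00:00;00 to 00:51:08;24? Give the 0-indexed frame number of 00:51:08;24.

As if non-drop at 30 labels/s: (0 × 3600 + 51 × 60 + 8) × 30 + 24 = 92064.
Minute boundaries passed: 51; those not divisible by 10: 51 − 5 = 46; dropped labels = 2 × 46 = 92.
Actual frame index = 92064 − 92 = 91972.

91972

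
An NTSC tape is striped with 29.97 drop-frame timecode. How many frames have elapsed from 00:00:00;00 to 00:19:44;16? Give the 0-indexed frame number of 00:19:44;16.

35500

Complete 10-minute blocks: 1, each 17982 frames → 17982.
Remaining 9 whole minutes in the current block: 1800 + 8 × 1798 = 16184 frames.
Within the current minute: 44 × 30 + 16 − 2 = 1334 (labels ;00/;01 skipped at this minute). Total = 17982 + 16184 + 1334 = 35500.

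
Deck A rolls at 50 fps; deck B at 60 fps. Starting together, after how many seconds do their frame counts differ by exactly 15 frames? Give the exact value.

The gap grows by |60 − 50| = 10 frames per second.
Time for a 15-frame gap: 15 ÷ (10) = 1.5 s.

1.5 seconds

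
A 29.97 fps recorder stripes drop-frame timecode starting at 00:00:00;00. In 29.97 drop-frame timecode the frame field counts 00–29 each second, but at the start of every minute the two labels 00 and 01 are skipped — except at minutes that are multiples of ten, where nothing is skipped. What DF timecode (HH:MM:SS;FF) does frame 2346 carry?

00:01:18;08

Ten DF minutes hold 17982 frames, so frame 2346 lies in block 0 (frames 0–17981) with 2346 frames into that block.
The block's first minute is 1800 frames and the rest 1798 each; 2346 frames reaches minute 1, so 0 × 18 + 1 × 2 = 2 labels have been skipped so far.
Adding those back, label number 2346 + 2 = 2348 at 30 labels/s is 78 s + 8 f = 0 h 1 min 18 s frame 8, i.e. 00:01:18;08.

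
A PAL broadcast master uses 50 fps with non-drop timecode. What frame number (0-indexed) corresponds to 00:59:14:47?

frame 177747

Total seconds to the label: (0 × 3600 + 59 × 60 + 14) = 3554.
Frame index = 3554 × 50 + 47 = 177747.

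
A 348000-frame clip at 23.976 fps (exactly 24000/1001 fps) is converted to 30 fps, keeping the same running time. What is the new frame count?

435435 frames

Target frames = source frames × (target rate / source rate) = 348000 × (30)/(24000/1001) = 348000 × 1001/800 = 435435.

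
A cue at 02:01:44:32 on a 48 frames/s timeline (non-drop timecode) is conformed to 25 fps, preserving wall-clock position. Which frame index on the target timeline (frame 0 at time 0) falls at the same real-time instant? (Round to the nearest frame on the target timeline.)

frame 182617

Source frame index: (2×3600 + 1×60 + 44) × 48 + 32 = 350624.
Real time: 350624 / (48) = 21914/3 s.
Target frame: (21914/3) × (25) = 547850/3 ≈ 182616.667 → 182617.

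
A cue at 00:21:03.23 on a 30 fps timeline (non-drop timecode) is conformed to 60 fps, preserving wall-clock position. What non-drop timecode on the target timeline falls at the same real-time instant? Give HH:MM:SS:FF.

00:21:03:46

Source frame index: (0×3600 + 21×60 + 3) × 30 + 23 = 37913.
Real time: 37913 / (30) = 37913/30 s.
Target frame: (37913/30) × (60) = 75826.
At 60 labels/s: frame 75826 → 00:21:03:46.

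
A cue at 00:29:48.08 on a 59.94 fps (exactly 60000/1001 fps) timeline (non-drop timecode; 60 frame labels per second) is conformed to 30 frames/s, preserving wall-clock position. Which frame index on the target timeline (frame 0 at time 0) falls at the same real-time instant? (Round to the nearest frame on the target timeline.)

Source frame index: (0×3600 + 29×60 + 48) × 60 + 8 = 107288.
Real time: 107288 / (60000/1001) = 13424411/7500 s.
Target frame: (13424411/7500) × (30) = 13424411/250 ≈ 53697.644 → 53698.

frame 53698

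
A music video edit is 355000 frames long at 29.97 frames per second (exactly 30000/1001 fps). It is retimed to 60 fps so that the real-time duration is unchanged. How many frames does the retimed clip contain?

710710 frames

Target frames = source frames × (target rate / source rate) = 355000 × (60)/(30000/1001) = 355000 × 1001/500 = 710710.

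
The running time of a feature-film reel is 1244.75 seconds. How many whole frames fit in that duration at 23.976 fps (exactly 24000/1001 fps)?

29844 frames

Frames = 1244.75 × 24000/1001 = 2298000/77 ≈ 29844.1558.
Complete frames: 29844.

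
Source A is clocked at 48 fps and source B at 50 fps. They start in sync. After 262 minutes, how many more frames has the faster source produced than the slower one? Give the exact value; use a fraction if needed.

31440 frames

262 min = 15720 s.
A emits 48 × 15720 = 754560 frames; B emits 50 × 15720 = 786000.
Difference = 31440 frames; B is ahead of A.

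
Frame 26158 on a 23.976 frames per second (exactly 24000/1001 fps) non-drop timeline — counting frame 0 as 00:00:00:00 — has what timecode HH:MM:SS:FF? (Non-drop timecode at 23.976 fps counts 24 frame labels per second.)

26158 ÷ 24 = 1089 full seconds, remainder 22 frames.
1089 s = 0 h 18 min 9 s.
Timecode: 00:18:09:22.

00:18:09:22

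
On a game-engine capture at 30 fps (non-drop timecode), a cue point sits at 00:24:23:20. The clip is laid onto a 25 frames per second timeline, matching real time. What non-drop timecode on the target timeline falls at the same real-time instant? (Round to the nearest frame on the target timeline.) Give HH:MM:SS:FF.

00:24:23:17

Source frame index: (0×3600 + 24×60 + 23) × 30 + 20 = 43910.
Real time: 43910 / (30) = 4391/3 s.
Target frame: (4391/3) × (25) = 109775/3 ≈ 36591.667 → 36592.
At 25 labels/s: frame 36592 → 00:24:23:17.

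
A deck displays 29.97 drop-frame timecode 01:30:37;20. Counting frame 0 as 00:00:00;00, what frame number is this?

162968

As if non-drop at 30 labels/s: (1 × 3600 + 30 × 60 + 37) × 30 + 20 = 163130.
Minute boundaries passed: 90; those not divisible by 10: 90 − 9 = 81; dropped labels = 2 × 81 = 162.
Actual frame index = 163130 − 162 = 162968.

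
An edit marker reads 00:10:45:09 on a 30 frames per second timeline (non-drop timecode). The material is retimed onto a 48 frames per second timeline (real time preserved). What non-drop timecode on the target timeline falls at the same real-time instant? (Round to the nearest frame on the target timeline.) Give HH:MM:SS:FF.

Source frame index: (0×3600 + 10×60 + 45) × 30 + 9 = 19359.
Real time: 19359 / (30) = 6453/10 s.
Target frame: (6453/10) × (48) = 154872/5 ≈ 30974.400 → 30974.
At 48 labels/s: frame 30974 → 00:10:45:14.

00:10:45:14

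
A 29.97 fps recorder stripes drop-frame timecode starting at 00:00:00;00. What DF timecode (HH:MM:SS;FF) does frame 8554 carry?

00:04:45;12

Ten DF minutes hold 17982 frames, so frame 8554 lies in block 0 (frames 0–17981) with 8554 frames into that block.
The block's first minute is 1800 frames and the rest 1798 each; 8554 frames reaches minute 4, so 0 × 18 + 4 × 2 = 8 labels have been skipped so far.
Adding those back, label number 8554 + 8 = 8562 at 30 labels/s is 285 s + 12 f = 0 h 4 min 45 s frame 12, i.e. 00:04:45;12.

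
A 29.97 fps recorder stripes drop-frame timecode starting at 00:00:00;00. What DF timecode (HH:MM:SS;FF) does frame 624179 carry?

05:47:06;25

Ten DF minutes hold 17982 frames, so frame 624179 lies in block 34 (frames 611388–629369) with 12791 frames into that block.
The block's first minute is 1800 frames and the rest 1798 each; 12791 frames reaches minute 7, so 34 × 18 + 7 × 2 = 626 labels have been skipped so far.
Adding those back, label number 624179 + 626 = 624805 at 30 labels/s is 20826 s + 25 f = 5 h 47 min 6 s frame 25, i.e. 05:47:06;25.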